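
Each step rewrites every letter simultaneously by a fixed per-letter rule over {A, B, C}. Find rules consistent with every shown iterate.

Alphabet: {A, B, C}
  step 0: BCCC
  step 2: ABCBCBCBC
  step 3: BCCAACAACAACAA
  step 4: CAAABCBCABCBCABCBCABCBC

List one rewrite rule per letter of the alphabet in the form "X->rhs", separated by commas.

  step 3 ⇒ step 4: BCCAACAACAACAA ⇒ CA·A·A·BC·BC·A·BC·BC·A·BC·BC·A·BC·BC
    A ↦ BC
    B ↦ CA
    C ↦ A

A->BC, B->CA, C->A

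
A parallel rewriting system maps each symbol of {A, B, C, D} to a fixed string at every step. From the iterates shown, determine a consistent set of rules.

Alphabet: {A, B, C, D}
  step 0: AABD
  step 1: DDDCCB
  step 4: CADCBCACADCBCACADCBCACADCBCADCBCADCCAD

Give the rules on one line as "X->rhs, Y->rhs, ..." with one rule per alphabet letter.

  step 0 ⇒ step 1: AABD ⇒ D·D·DC·CB
    A ↦ D
    B ↦ DC
    D ↦ CB
    C ↦ CA  (constrained at step 1)

A->D, B->DC, C->CA, D->CB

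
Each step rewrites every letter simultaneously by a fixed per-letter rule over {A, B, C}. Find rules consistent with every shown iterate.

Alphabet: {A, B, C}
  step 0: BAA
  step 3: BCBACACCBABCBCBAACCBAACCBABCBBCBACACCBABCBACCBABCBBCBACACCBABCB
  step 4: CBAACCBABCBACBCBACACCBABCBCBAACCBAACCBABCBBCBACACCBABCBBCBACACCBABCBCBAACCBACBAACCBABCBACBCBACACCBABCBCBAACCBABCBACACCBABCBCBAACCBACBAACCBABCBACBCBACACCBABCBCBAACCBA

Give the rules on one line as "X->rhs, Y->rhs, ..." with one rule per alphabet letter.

A->BCB, B->CBA, C->AC

  step 3 ⇒ step 4: BCBACACCBABCBCBAACCBAACCBABCBBCBACACCBABCBACCBABCBBCBACACCBABCB ⇒ CBA·AC·CBA·BCB·AC·BCB·AC·AC·CBA·BCB·CBA·AC·CBA·AC·CBA·BCB·BCB·AC·AC·CBA·BCB·BCB·AC·AC·CBA·BCB·CBA·AC·CBA·CBA·AC·CBA·BCB·AC·BCB·AC·AC·CBA·BCB·CBA·AC·CBA·BCB·AC·AC·CBA·BCB·CBA·AC·CBA·CBA·AC·CBA·BCB·AC·BCB·AC·AC·CBA·BCB·CBA·AC·CBA
    A ↦ BCB
    B ↦ CBA
    C ↦ AC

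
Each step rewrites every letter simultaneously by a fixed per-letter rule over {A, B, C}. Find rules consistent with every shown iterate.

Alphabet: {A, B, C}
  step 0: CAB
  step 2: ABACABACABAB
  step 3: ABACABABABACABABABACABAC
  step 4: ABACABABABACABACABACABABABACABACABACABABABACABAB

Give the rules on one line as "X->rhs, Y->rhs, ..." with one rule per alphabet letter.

  step 3 ⇒ step 4: ABACABABABACABABABACABAC ⇒ AB·AC·AB·AB·AB·AC·AB·AC·AB·AC·AB·AB·AB·AC·AB·AC·AB·AC·AB·AB·AB·AC·AB·AB
    A ↦ AB
    B ↦ AC
    C ↦ AB

A->AB, B->AC, C->AB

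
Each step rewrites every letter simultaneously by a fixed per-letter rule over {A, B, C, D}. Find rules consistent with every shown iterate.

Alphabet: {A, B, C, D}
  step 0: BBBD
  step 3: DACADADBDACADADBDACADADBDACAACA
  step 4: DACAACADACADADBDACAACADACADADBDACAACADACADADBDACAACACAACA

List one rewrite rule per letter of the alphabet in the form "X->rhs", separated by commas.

A->CA, B->DB, C->A, D->DA

  step 3 ⇒ step 4: DACADADBDACADADBDACADADBDACAACA ⇒ DA·CA·A·CA·DA·CA·DA·DB·DA·CA·A·CA·DA·CA·DA·DB·DA·CA·A·CA·DA·CA·DA·DB·DA·CA·A·CA·CA·A·CA
    A ↦ CA
    B ↦ DB
    C ↦ A
    D ↦ DA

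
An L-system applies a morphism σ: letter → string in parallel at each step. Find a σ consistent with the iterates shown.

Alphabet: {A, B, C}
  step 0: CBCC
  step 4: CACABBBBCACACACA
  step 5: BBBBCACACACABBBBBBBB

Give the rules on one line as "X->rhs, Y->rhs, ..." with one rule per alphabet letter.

A->B, B->CA, C->B

  step 4 ⇒ step 5: CACABBBBCACACACA ⇒ B·B·B·B·CA·CA·CA·CA·B·B·B·B·B·B·B·B
    A ↦ B
    B ↦ CA
    C ↦ B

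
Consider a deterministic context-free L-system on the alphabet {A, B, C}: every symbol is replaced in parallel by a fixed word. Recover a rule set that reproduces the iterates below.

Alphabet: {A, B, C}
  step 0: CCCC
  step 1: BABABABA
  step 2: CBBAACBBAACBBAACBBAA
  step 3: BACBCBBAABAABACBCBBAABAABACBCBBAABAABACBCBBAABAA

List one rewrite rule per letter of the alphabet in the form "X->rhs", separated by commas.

A->BAA, B->CB, C->BA

  step 2 ⇒ step 3: CBBAACBBAACBBAACBBAA ⇒ BA·CB·CB·BAA·BAA·BA·CB·CB·BAA·BAA·BA·CB·CB·BAA·BAA·BA·CB·CB·BAA·BAA
    A ↦ BAA
    B ↦ CB
    C ↦ BA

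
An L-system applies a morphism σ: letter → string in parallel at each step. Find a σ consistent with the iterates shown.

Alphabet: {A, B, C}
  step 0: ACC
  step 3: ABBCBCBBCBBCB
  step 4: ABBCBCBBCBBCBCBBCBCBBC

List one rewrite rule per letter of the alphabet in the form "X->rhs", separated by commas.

A->AB, B->BC, C->B

  step 3 ⇒ step 4: ABBCBCBBCBBCB ⇒ AB·BC·BC·B·BC·B·BC·BC·B·BC·BC·B·BC
    A ↦ AB
    B ↦ BC
    C ↦ B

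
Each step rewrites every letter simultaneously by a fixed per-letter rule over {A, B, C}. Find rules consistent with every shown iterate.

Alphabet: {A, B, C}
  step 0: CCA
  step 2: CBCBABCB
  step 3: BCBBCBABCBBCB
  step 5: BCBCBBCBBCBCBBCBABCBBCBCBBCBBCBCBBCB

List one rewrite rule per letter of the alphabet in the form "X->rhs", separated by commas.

  step 2 ⇒ step 3: CBCBABCB ⇒ B·CB·B·CB·AB·CB·B·CB
    A ↦ AB
    B ↦ CB
    C ↦ B

A->AB, B->CB, C->B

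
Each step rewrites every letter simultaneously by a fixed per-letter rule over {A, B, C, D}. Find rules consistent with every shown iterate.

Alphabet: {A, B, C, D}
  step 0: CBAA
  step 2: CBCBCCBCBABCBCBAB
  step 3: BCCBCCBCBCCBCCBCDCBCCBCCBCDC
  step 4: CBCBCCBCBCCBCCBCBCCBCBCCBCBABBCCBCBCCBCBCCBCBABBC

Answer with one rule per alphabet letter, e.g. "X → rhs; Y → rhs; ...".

  step 3 ⇒ step 4: BCCBCCBCBCCBCCBCDCBCCBCCBCDC ⇒ C·BC·BC·C·BC·BC·C·BC·C·BC·BC·C·BC·BC·C·BC·BAB·BC·C·BC·BC·C·BC·BC·C·BC·BAB·BC
    B ↦ C
    C ↦ BC
    D ↦ BAB
  step 2 ⇒ step 3: CBCBCCBCBABCBCBAB ⇒ BC·C·BC·C·BC·BC·C·BC·C·BCD·C·BC·C·BC·C·BCD·C
    A ↦ BCD

A->BCD, B->C, C->BC, D->BAB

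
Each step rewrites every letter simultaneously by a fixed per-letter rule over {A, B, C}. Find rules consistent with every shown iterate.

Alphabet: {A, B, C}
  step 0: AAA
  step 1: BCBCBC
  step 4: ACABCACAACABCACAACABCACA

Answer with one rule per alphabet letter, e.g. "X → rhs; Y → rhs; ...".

  step 0 ⇒ step 1: AAA ⇒ BC·BC·BC
    A ↦ BC
    B ↦ AC  (constrained at step 1)
    C ↦ A  (constrained at step 1)

A->BC, B->AC, C->A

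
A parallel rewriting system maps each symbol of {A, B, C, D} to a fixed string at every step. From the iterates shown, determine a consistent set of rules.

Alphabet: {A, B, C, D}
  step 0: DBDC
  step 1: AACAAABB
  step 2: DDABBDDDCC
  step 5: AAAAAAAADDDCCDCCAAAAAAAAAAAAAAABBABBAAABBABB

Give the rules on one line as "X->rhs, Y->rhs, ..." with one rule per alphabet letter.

  step 1 ⇒ step 2: AACAAABB ⇒ D·D·ABB·D·D·D·C·C
    A ↦ D
    B ↦ C
    C ↦ ABB
  step 0 ⇒ step 1: DBDC ⇒ AA·C·AA·ABB
    D ↦ AA

A->D, B->C, C->ABB, D->AA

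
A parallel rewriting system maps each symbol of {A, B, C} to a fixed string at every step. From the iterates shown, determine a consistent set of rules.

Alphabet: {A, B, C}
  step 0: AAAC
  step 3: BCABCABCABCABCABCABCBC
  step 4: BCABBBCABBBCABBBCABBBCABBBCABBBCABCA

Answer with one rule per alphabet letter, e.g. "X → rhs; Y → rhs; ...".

A->BB, B->BC, C->A

  step 3 ⇒ step 4: BCABCABCABCABCABCABCBC ⇒ BC·A·BB·BC·A·BB·BC·A·BB·BC·A·BB·BC·A·BB·BC·A·BB·BC·A·BC·A
    A ↦ BB
    B ↦ BC
    C ↦ A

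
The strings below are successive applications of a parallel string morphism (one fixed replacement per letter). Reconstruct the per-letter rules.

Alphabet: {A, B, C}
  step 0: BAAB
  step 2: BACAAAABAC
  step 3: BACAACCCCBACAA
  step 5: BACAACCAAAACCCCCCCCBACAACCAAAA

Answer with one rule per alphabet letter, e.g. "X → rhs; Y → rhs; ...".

  step 2 ⇒ step 3: BACAAAABAC ⇒ BA·C·AA·C·C·C·C·BA·C·AA
    A ↦ C
    B ↦ BA
    C ↦ AA

A->C, B->BA, C->AA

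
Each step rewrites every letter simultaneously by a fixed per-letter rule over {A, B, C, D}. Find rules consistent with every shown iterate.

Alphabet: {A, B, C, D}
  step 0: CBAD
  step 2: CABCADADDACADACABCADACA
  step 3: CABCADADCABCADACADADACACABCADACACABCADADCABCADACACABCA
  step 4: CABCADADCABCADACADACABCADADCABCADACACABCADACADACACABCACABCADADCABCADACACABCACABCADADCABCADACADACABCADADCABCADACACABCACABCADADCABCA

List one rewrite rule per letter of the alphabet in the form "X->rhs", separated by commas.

  step 3 ⇒ step 4: CABCADADCABCADACADADACACABCADACACABCADADCABCADACACABCA ⇒ CAB·CA·DAD·CAB·CA·DA·CA·DA·CAB·CA·DAD·CAB·CA·DA·CA·CAB·CA·DA·CA·DA·CA·CAB·CA·CAB·CA·DAD·CAB·CA·DA·CA·CAB·CA·CAB·CA·DAD·CAB·CA·DA·CA·DA·CAB·CA·DAD·CAB·CA·DA·CA·CAB·CA·CAB·CA·DAD·CAB·CA
    A ↦ CA
    B ↦ DAD
    C ↦ CAB
    D ↦ DA

A->CA, B->DAD, C->CAB, D->DA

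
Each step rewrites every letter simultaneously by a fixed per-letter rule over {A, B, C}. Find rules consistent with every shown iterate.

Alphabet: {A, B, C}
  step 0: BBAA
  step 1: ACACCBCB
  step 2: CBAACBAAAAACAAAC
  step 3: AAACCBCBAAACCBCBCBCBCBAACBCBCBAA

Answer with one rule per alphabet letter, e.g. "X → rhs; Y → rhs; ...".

A->CB, B->AC, C->AA

  step 2 ⇒ step 3: CBAACBAAAAACAAAC ⇒ AA·AC·CB·CB·AA·AC·CB·CB·CB·CB·CB·AA·CB·CB·CB·AA
    A ↦ CB
    B ↦ AC
    C ↦ AA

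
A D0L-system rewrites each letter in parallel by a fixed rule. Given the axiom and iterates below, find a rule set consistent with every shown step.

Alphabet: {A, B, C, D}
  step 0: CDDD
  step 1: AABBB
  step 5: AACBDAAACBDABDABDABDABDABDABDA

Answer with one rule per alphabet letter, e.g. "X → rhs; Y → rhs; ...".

A->DA, B->C, C->AA, D->B

  step 0 ⇒ step 1: CDDD ⇒ AA·B·B·B
    C ↦ AA
    D ↦ B
    A ↦ DA  (constrained at step 1)
    B ↦ C  (constrained at step 1)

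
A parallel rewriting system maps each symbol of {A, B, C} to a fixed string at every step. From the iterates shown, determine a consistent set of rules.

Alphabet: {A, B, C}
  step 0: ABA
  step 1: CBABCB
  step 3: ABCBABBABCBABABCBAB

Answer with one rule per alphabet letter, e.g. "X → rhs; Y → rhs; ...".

A->CB, B->AB, C->B

  step 0 ⇒ step 1: ABA ⇒ CB·AB·CB
    A ↦ CB
    B ↦ AB
    C ↦ B  (constrained at step 1)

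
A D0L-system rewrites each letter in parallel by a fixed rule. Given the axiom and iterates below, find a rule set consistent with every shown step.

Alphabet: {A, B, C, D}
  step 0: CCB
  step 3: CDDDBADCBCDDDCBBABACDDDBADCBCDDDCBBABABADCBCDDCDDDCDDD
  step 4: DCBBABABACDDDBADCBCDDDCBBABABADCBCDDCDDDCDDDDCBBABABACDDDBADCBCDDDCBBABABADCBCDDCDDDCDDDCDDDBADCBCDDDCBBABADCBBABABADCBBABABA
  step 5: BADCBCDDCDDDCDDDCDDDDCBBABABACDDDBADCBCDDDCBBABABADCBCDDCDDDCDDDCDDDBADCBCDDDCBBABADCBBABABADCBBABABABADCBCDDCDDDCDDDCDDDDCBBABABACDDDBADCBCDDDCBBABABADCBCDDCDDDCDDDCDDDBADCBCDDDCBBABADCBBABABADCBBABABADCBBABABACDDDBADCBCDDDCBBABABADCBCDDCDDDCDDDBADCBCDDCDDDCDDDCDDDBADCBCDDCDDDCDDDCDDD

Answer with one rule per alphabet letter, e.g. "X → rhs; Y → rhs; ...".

A->D, B->CDD, C->DCB, D->BA

  step 4 ⇒ step 5: DCBBABABACDDDBADCBCDDDCBBABABADCBCDDCDDDCDDDDCBBABABACDDDBADCBCDDDCBBABABADCBCDDCDDDCDDDCDDDBADCBCDDDCBBABADCBBABABADCBBABABA ⇒ BA·DCB·CDD·CDD·D·CDD·D·CDD·D·DCB·BA·BA·BA·CDD·D·BA·DCB·CDD·DCB·BA·BA·BA·DCB·CDD·CDD·D·CDD·D·CDD·D·BA·DCB·CDD·DCB·BA·BA·DCB·BA·BA·BA·DCB·BA·BA·BA·BA·DCB·CDD·CDD·D·CDD·D·CDD·D·DCB·BA·BA·BA·CDD·D·BA·DCB·CDD·DCB·BA·BA·BA·DCB·CDD·CDD·D·CDD·D·CDD·D·BA·DCB·CDD·DCB·BA·BA·DCB·BA·BA·BA·DCB·BA·BA·BA·DCB·BA·BA·BA·CDD·D·BA·DCB·CDD·DCB·BA·BA·BA·DCB·CDD·CDD·D·CDD·D·BA·DCB·CDD·CDD·D·CDD·D·CDD·D·BA·DCB·CDD·CDD·D·CDD·D·CDD·D
    A ↦ D
    B ↦ CDD
    C ↦ DCB
    D ↦ BA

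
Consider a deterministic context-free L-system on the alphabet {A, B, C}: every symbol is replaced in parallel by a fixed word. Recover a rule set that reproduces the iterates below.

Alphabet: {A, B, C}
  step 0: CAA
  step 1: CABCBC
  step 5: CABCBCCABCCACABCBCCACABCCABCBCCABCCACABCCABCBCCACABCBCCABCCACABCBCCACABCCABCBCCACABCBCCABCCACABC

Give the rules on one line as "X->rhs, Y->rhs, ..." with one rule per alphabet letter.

  step 0 ⇒ step 1: CAA ⇒ CA·BC·BC
    A ↦ BC
    C ↦ CA
    B ↦ BC  (constrained at step 1)

A->BC, B->BC, C->CA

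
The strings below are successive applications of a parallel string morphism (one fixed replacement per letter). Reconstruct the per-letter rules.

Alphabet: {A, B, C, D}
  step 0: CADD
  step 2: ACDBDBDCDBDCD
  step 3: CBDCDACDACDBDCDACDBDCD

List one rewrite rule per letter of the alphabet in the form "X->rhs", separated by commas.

  step 2 ⇒ step 3: ACDBDBDCDBDCD ⇒ C·BD·CD·A·CD·A·CD·BD·CD·A·CD·BD·CD
    A ↦ C
    B ↦ A
    C ↦ BD
    D ↦ CD

A->C, B->A, C->BD, D->CD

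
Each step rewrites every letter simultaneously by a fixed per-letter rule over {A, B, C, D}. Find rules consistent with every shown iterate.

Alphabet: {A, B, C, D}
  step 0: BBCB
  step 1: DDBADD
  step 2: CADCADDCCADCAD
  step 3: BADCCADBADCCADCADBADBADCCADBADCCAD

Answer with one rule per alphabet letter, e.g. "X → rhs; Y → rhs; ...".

  step 2 ⇒ step 3: CADCADDCCADCAD ⇒ BAD·C·CAD·BAD·C·CAD·CAD·BAD·BAD·C·CAD·BAD·C·CAD
    A ↦ C
    C ↦ BAD
    D ↦ CAD
  step 0 ⇒ step 1: BBCB ⇒ D·D·BAD·D
    B ↦ D

A->C, B->D, C->BAD, D->CAD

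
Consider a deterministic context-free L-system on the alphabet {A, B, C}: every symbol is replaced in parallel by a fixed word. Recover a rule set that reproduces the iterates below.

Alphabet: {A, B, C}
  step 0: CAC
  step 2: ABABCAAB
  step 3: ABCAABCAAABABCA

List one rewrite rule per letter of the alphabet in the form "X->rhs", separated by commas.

A->AB, B->CA, C->A

  step 2 ⇒ step 3: ABABCAAB ⇒ AB·CA·AB·CA·A·AB·AB·CA
    A ↦ AB
    B ↦ CA
    C ↦ A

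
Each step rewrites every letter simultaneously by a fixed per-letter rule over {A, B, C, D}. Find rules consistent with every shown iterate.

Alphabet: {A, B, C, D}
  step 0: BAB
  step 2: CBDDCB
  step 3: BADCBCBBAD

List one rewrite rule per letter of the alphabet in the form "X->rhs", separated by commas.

A->BB, B->D, C->BA, D->CB

  step 2 ⇒ step 3: CBDDCB ⇒ BA·D·CB·CB·BA·D
    B ↦ D
    C ↦ BA
    D ↦ CB
    A ↦ BB  (constrained at step 0)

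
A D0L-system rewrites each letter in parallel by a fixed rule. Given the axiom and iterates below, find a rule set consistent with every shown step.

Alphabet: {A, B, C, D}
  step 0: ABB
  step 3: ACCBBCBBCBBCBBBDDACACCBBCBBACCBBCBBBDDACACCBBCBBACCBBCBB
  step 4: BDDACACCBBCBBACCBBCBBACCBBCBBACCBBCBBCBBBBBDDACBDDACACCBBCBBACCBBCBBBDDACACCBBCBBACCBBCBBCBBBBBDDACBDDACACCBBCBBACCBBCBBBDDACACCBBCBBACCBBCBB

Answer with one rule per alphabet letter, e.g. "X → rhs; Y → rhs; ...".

  step 3 ⇒ step 4: ACCBBCBBCBBCBBBDDACACCBBCBBACCBBCBBBDDACACCBBCBBACCBBCBB ⇒ BDD·AC·AC·CBB·CBB·AC·CBB·CBB·AC·CBB·CBB·AC·CBB·CBB·CBB·B·B·BDD·AC·BDD·AC·AC·CBB·CBB·AC·CBB·CBB·BDD·AC·AC·CBB·CBB·AC·CBB·CBB·CBB·B·B·BDD·AC·BDD·AC·AC·CBB·CBB·AC·CBB·CBB·BDD·AC·AC·CBB·CBB·AC·CBB·CBB
    A ↦ BDD
    B ↦ CBB
    C ↦ AC
    D ↦ B

A->BDD, B->CBB, C->AC, D->B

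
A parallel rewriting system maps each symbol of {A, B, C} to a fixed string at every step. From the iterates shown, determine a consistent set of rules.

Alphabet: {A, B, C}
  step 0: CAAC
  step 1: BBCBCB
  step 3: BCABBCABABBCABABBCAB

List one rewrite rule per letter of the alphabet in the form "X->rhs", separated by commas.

A->BC, B->AB, C->B

  step 0 ⇒ step 1: CAAC ⇒ B·BC·BC·B
    A ↦ BC
    C ↦ B
    B ↦ AB  (constrained at step 1)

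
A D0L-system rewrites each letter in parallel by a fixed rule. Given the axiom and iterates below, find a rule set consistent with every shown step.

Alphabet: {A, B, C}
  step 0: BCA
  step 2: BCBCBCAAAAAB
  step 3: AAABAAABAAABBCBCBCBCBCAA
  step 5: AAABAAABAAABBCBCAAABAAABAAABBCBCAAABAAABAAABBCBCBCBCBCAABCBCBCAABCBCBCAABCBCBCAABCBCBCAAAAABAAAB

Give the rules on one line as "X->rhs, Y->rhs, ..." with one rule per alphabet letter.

A->BC, B->AA, C->AB

  step 2 ⇒ step 3: BCBCBCAAAAAB ⇒ AA·AB·AA·AB·AA·AB·BC·BC·BC·BC·BC·AA
    A ↦ BC
    B ↦ AA
    C ↦ AB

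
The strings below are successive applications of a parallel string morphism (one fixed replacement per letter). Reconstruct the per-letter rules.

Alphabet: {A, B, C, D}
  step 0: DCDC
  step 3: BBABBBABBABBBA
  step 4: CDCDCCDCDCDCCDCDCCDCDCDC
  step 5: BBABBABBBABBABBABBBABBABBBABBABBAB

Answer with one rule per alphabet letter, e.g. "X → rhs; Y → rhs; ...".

  step 4 ⇒ step 5: CDCDCCDCDCDCCDCDCCDCDCDC ⇒ B·BA·B·BA·B·B·BA·B·BA·B·BA·B·B·BA·B·BA·B·B·BA·B·BA·B·BA·B
    C ↦ B
    D ↦ BA
  step 3 ⇒ step 4: BBABBBABBABBBA ⇒ CD·CD·C·CD·CD·CD·C·CD·CD·C·CD·CD·CD·C
    A ↦ C
  step 3 ⇒ step 4: BBABBBABBABBBA ⇒ CD·CD·C·CD·CD·CD·C·CD·CD·C·CD·CD·CD·C
    B ↦ CD

A->C, B->CD, C->B, D->BA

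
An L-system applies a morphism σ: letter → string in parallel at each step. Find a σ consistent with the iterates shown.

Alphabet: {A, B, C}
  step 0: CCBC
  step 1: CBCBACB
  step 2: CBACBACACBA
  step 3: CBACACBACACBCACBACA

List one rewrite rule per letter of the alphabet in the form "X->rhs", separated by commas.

  step 2 ⇒ step 3: CBACBACACBA ⇒ CB·A·CA·CB·A·CA·CB·CA·CB·A·CA
    A ↦ CA
    B ↦ A
    C ↦ CB

A->CA, B->A, C->CB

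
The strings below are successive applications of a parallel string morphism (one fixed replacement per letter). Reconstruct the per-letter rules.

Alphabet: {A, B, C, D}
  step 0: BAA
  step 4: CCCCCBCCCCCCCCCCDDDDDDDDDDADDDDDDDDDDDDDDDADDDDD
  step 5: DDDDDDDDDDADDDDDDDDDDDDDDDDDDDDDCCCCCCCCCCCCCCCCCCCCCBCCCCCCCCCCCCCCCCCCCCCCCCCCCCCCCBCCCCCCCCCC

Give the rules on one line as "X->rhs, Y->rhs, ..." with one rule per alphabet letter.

A->CB, B->AD, C->DD, D->CC

  step 4 ⇒ step 5: CCCCCBCCCCCCCCCCDDDDDDDDDDADDDDDDDDDDDDDDDADDDDD ⇒ DD·DD·DD·DD·DD·AD·DD·DD·DD·DD·DD·DD·DD·DD·DD·DD·CC·CC·CC·CC·CC·CC·CC·CC·CC·CC·CB·CC·CC·CC·CC·CC·CC·CC·CC·CC·CC·CC·CC·CC·CC·CC·CB·CC·CC·CC·CC·CC
    A ↦ CB
    B ↦ AD
    C ↦ DD
    D ↦ CC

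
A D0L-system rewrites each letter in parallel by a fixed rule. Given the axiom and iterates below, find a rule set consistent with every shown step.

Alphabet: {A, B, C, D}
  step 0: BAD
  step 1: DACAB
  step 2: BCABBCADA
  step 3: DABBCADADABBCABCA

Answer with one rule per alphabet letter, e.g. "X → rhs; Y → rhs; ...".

  step 2 ⇒ step 3: BCABBCADA ⇒ DA·BB·CA·DA·DA·BB·CA·B·CA
    A ↦ CA
    B ↦ DA
    C ↦ BB
    D ↦ B

A->CA, B->DA, C->BB, D->B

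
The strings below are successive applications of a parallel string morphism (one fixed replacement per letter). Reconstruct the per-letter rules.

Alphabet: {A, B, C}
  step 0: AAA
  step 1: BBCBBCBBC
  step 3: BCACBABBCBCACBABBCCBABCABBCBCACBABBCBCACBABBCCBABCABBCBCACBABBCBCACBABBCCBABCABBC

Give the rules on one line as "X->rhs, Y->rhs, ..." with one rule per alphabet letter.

A->BBC, B->BCA, C->CBA

  step 0 ⇒ step 1: AAA ⇒ BBC·BBC·BBC
    A ↦ BBC
    B ↦ BCA  (constrained at step 1)
    C ↦ CBA  (constrained at step 1)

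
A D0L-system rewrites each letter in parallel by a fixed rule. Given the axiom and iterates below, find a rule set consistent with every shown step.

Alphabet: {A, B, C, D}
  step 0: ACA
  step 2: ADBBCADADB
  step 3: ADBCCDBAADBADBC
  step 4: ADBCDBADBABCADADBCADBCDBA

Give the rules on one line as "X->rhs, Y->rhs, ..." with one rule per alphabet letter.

  step 3 ⇒ step 4: ADBCCDBAADBADBC ⇒ AD·B·C·DBA·DBA·B·C·AD·AD·B·C·AD·B·C·DBA
    A ↦ AD
    B ↦ C
    C ↦ DBA
    D ↦ B

A->AD, B->C, C->DBA, D->B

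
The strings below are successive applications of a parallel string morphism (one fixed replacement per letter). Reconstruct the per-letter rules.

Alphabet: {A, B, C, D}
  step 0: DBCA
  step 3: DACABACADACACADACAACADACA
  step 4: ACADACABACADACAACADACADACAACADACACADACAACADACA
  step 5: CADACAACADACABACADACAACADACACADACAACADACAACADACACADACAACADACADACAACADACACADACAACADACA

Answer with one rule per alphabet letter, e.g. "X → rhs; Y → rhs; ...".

  step 4 ⇒ step 5: ACADACABACADACAACADACADACAACADACACADACAACADACA ⇒ CA·DA·CA·A·CA·DA·CA·BA·CA·DA·CA·A·CA·DA·CA·CA·DA·CA·A·CA·DA·CA·A·CA·DA·CA·CA·DA·CA·A·CA·DA·CA·DA·CA·A·CA·DA·CA·CA·DA·CA·A·CA·DA·CA
    A ↦ CA
    B ↦ BA
    C ↦ DA
    D ↦ A

A->CA, B->BA, C->DA, D->A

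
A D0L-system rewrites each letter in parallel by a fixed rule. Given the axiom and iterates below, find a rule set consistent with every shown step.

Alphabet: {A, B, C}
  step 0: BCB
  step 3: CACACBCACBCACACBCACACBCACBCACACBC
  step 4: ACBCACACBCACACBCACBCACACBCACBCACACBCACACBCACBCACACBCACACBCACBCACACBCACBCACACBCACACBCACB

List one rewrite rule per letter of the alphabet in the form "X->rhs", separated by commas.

  step 3 ⇒ step 4: CACACBCACBCACACBCACACBCACBCACACBC ⇒ ACB·CAC·ACB·CAC·ACB·C·ACB·CAC·ACB·C·ACB·CAC·ACB·CAC·ACB·C·ACB·CAC·ACB·CAC·ACB·C·ACB·CAC·ACB·C·ACB·CAC·ACB·CAC·ACB·C·ACB
    A ↦ CAC
    B ↦ C
    C ↦ ACB

A->CAC, B->C, C->ACB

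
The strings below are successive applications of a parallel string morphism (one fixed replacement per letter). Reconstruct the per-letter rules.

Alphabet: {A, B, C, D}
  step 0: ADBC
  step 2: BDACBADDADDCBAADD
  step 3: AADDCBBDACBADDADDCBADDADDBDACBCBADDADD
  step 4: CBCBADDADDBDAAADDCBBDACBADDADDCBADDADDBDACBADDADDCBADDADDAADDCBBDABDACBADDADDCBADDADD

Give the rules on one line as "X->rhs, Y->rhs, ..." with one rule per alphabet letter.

A->CB, B->A, C->BD, D->ADD

  step 3 ⇒ step 4: AADDCBBDACBADDADDCBADDADDBDACBCBADDADD ⇒ CB·CB·ADD·ADD·BD·A·A·ADD·CB·BD·A·CB·ADD·ADD·CB·ADD·ADD·BD·A·CB·ADD·ADD·CB·ADD·ADD·A·ADD·CB·BD·A·BD·A·CB·ADD·ADD·CB·ADD·ADD
    A ↦ CB
    B ↦ A
    C ↦ BD
    D ↦ ADD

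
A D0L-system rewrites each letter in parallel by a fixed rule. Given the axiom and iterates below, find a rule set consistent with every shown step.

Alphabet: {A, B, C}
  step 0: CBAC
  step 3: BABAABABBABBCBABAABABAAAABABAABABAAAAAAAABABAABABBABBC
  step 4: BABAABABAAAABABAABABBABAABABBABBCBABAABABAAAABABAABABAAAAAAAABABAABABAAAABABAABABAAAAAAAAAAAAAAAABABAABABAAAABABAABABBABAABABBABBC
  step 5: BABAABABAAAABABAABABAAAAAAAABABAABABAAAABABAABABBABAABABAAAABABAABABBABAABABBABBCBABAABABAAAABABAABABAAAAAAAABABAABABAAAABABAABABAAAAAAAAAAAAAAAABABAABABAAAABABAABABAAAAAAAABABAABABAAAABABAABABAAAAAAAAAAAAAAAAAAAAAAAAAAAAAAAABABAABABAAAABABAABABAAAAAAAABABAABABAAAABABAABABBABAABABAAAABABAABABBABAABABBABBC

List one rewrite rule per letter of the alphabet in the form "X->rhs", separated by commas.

  step 4 ⇒ step 5: BABAABABAAAABABAABABBABAABABBABBCBABAABABAAAABABAABABAAAAAAAABABAABABAAAABABAABABAAAAAAAAAAAAAAAABABAABABAAAABABAABABBABAABABBABBC ⇒ BAB·AA·BAB·AA·AA·BAB·AA·BAB·AA·AA·AA·AA·BAB·AA·BAB·AA·AA·BAB·AA·BAB·BAB·AA·BAB·AA·AA·BAB·AA·BAB·BAB·AA·BAB·BAB·BC·BAB·AA·BAB·AA·AA·BAB·AA·BAB·AA·AA·AA·AA·BAB·AA·BAB·AA·AA·BAB·AA·BAB·AA·AA·AA·AA·AA·AA·AA·AA·BAB·AA·BAB·AA·AA·BAB·AA·BAB·AA·AA·AA·AA·BAB·AA·BAB·AA·AA·BAB·AA·BAB·AA·AA·AA·AA·AA·AA·AA·AA·AA·AA·AA·AA·AA·AA·AA·AA·BAB·AA·BAB·AA·AA·BAB·AA·BAB·AA·AA·AA·AA·BAB·AA·BAB·AA·AA·BAB·AA·BAB·BAB·AA·BAB·AA·AA·BAB·AA·BAB·BAB·AA·BAB·BAB·BC
    A ↦ AA
    B ↦ BAB
    C ↦ BC

A->AA, B->BAB, C->BC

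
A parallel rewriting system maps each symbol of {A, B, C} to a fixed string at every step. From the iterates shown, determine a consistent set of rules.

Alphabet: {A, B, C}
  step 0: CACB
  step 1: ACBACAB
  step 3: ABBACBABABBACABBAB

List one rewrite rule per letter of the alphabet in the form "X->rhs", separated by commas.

  step 0 ⇒ step 1: CACB ⇒ AC·B·AC·AB
    A ↦ B
    B ↦ AB
    C ↦ AC

A->B, B->AB, C->AC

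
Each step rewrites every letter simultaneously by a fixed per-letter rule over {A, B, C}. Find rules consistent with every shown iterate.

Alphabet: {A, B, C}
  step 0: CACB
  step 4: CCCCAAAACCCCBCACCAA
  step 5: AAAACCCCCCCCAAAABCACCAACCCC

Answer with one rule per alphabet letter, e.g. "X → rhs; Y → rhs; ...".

  step 4 ⇒ step 5: CCCCAAAACCCCBCACCAA ⇒ A·A·A·A·CC·CC·CC·CC·A·A·A·A·BC·A·CC·A·A·CC·CC
    A ↦ CC
    B ↦ BC
    C ↦ A

A->CC, B->BC, C->A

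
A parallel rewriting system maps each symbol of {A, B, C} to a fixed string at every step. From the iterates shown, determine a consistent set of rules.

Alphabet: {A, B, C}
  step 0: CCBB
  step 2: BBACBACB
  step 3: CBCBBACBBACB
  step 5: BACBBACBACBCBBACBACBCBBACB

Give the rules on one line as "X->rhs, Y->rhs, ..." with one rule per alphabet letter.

A->B, B->CB, C->A

  step 2 ⇒ step 3: BBACBACB ⇒ CB·CB·B·A·CB·B·A·CB
    A ↦ B
    B ↦ CB
    C ↦ A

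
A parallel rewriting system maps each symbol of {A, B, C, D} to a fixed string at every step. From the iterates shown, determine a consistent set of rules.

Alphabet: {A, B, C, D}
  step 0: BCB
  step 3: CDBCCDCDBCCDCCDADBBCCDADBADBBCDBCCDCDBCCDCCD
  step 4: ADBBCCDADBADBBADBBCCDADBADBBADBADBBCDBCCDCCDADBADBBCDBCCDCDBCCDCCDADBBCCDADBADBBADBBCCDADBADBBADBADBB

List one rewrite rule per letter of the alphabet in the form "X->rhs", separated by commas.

  step 3 ⇒ step 4: CDBCCDCDBCCDCCDADBBCCDADBADBBCDBCCDCDBCCDCCD ⇒ ADB·B·CCD·ADB·ADB·B·ADB·B·CCD·ADB·ADB·B·ADB·ADB·B·CD·B·CCD·CCD·ADB·ADB·B·CD·B·CCD·CD·B·CCD·CCD·ADB·B·CCD·ADB·ADB·B·ADB·B·CCD·ADB·ADB·B·ADB·ADB·B
    A ↦ CD
    B ↦ CCD
    C ↦ ADB
    D ↦ B

A->CD, B->CCD, C->ADB, D->B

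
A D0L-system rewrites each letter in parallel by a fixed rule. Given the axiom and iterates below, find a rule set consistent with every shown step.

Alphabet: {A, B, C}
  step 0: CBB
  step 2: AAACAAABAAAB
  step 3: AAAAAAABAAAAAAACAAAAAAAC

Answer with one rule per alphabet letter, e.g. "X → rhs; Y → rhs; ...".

  step 2 ⇒ step 3: AAACAAABAAAB ⇒ AA·AA·AA·AB·AA·AA·AA·AC·AA·AA·AA·AC
    A ↦ AA
    B ↦ AC
    C ↦ AB

A->AA, B->AC, C->AB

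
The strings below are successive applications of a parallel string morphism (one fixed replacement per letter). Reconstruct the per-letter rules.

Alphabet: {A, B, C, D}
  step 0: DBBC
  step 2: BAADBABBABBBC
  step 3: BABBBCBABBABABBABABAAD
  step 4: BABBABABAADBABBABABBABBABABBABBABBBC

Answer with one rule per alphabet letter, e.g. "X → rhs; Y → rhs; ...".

  step 3 ⇒ step 4: BABBBCBABBABABBABABAAD ⇒ BA·B·BA·BA·BA·AD·BA·B·BA·BA·B·BA·B·BA·BA·B·BA·B·BA·B·B·BC
    A ↦ B
    B ↦ BA
    C ↦ AD
    D ↦ BC

A->B, B->BA, C->AD, D->BC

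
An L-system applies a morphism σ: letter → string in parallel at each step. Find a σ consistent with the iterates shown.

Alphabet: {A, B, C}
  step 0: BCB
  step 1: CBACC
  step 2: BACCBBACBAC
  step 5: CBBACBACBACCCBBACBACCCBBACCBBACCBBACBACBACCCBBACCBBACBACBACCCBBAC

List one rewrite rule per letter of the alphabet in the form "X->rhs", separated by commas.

A->B, B->C, C->BAC

  step 1 ⇒ step 2: CBACC ⇒ BAC·C·B·BAC·BAC
    A ↦ B
    B ↦ C
    C ↦ BAC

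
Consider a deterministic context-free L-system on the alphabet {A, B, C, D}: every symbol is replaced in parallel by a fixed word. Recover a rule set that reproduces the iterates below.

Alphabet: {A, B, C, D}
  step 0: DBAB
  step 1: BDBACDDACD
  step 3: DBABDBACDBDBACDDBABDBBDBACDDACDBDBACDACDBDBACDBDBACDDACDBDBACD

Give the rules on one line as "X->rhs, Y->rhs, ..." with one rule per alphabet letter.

A->D, B->ACD, C->BA, D->BDB

  step 0 ⇒ step 1: DBAB ⇒ BDB·ACD·D·ACD
    A ↦ D
    B ↦ ACD
    D ↦ BDB
    C ↦ BA  (constrained at step 1)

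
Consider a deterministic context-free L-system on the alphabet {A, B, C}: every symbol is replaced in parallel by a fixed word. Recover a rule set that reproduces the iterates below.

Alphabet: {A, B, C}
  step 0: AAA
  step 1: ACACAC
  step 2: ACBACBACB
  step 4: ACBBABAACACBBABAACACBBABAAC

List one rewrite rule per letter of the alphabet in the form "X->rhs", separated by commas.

  step 1 ⇒ step 2: ACACAC ⇒ AC·B·AC·B·AC·B
    A ↦ AC
    C ↦ B
    B ↦ BA  (constrained at step 2)

A->AC, B->BA, C->B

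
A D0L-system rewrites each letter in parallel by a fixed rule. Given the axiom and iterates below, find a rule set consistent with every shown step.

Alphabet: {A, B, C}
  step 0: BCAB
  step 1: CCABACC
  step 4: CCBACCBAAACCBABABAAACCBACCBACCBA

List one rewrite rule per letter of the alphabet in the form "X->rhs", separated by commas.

A->BA, B->CC, C->A

  step 0 ⇒ step 1: BCAB ⇒ CC·A·BA·CC
    A ↦ BA
    B ↦ CC
    C ↦ A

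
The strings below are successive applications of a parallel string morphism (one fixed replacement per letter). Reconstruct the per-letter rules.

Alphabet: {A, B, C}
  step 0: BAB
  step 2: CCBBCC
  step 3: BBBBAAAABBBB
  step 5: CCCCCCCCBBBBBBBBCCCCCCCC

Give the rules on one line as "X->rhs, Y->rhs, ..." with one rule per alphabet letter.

  step 2 ⇒ step 3: CCBBCC ⇒ BB·BB·AA·AA·BB·BB
    B ↦ AA
    C ↦ BB
    A ↦ C  (constrained at step 0)

A->C, B->AA, C->BB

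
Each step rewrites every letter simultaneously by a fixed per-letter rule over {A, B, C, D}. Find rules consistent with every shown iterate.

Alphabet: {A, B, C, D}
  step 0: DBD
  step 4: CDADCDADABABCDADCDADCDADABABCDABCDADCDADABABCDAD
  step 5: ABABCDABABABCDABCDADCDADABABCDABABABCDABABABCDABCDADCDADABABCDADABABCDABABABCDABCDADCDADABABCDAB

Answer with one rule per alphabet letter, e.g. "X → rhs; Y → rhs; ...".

  step 4 ⇒ step 5: CDADCDADABABCDADCDADCDADABABCDABCDADCDADABABCDAD ⇒ AB·AB·CD·AB·AB·AB·CD·AB·CD·AD·CD·AD·AB·AB·CD·AB·AB·AB·CD·AB·AB·AB·CD·AB·CD·AD·CD·AD·AB·AB·CD·AD·AB·AB·CD·AB·AB·AB·CD·AB·CD·AD·CD·AD·AB·AB·CD·AB
    A ↦ CD
    B ↦ AD
    C ↦ AB
    D ↦ AB

A->CD, B->AD, C->AB, D->AB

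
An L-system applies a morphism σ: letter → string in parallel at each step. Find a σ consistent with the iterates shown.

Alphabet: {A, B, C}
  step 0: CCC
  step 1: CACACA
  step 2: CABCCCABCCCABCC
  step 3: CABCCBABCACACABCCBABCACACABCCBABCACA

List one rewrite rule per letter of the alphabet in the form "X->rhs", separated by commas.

A->BCC, B->BAB, C->CA

  step 2 ⇒ step 3: CABCCCABCCCABCC ⇒ CA·BCC·BAB·CA·CA·CA·BCC·BAB·CA·CA·CA·BCC·BAB·CA·CA
    A ↦ BCC
    B ↦ BAB
    C ↦ CA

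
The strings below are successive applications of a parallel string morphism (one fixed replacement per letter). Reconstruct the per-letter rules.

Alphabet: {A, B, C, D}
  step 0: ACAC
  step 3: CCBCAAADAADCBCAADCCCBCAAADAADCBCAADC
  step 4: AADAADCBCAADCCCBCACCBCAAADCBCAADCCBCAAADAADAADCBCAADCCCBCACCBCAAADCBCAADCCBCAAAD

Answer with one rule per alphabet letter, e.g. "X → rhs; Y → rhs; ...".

A->C, B->CBC, C->AAD, D->BCA

  step 3 ⇒ step 4: CCBCAAADAADCBCAADCCCBCAAADAADCBCAADC ⇒ AAD·AAD·CBC·AAD·C·C·C·BCA·C·C·BCA·AAD·CBC·AAD·C·C·BCA·AAD·AAD·AAD·CBC·AAD·C·C·C·BCA·C·C·BCA·AAD·CBC·AAD·C·C·BCA·AAD
    A ↦ C
    B ↦ CBC
    C ↦ AAD
    D ↦ BCA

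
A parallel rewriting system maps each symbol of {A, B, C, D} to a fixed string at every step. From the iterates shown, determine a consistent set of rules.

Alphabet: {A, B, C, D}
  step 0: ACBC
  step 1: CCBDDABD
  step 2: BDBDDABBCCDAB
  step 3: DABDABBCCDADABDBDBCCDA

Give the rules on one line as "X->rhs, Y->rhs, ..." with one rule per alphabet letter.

  step 2 ⇒ step 3: BDBDDABBCCDAB ⇒ DA·B·DA·B·B·CC·DA·DA·BD·BD·B·CC·DA
    A ↦ CC
    B ↦ DA
    C ↦ BD
    D ↦ B

A->CC, B->DA, C->BD, D->B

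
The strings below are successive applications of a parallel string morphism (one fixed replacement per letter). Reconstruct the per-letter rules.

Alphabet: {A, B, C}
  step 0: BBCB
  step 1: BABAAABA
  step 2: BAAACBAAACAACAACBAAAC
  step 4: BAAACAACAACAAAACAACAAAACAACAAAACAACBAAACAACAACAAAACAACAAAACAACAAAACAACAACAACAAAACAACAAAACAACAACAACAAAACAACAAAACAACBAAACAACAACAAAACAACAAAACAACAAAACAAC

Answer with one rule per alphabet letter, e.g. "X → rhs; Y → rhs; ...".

A->AAC, B->BA, C->AA

  step 1 ⇒ step 2: BABAAABA ⇒ BA·AAC·BA·AAC·AAC·AAC·BA·AAC
    A ↦ AAC
    B ↦ BA
  step 0 ⇒ step 1: BBCB ⇒ BA·BA·AA·BA
    C ↦ AA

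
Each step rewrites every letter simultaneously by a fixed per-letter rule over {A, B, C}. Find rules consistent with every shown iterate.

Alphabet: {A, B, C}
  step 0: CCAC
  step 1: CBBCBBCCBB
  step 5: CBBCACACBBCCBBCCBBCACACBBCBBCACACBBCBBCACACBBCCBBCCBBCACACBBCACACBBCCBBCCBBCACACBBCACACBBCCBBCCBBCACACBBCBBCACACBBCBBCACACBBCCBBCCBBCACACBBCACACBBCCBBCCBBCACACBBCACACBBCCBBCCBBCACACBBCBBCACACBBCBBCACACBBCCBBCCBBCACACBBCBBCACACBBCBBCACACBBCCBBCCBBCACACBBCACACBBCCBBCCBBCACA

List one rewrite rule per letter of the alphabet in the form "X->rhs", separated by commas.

  step 0 ⇒ step 1: CCAC ⇒ CBB·CBB·C·CBB
    A ↦ C
    C ↦ CBB
    B ↦ CA  (constrained at step 1)

A->C, B->CA, C->CBB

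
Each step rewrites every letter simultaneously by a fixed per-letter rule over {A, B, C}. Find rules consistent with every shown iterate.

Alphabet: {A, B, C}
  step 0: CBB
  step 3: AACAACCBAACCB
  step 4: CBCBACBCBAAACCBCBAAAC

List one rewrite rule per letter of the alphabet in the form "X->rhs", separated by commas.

  step 3 ⇒ step 4: AACAACCBAACCB ⇒ CB·CB·A·CB·CB·A·A·AC·CB·CB·A·A·AC
    A ↦ CB
    B ↦ AC
    C ↦ A

A->CB, B->AC, C->A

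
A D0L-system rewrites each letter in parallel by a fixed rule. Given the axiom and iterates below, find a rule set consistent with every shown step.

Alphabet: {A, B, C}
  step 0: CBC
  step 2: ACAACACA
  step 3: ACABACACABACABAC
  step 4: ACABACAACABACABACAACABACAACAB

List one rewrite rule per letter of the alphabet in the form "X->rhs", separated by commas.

A->AC, B->A, C->AB

  step 3 ⇒ step 4: ACABACACABACABAC ⇒ AC·AB·AC·A·AC·AB·AC·AB·AC·A·AC·AB·AC·A·AC·AB
    A ↦ AC
    B ↦ A
    C ↦ AB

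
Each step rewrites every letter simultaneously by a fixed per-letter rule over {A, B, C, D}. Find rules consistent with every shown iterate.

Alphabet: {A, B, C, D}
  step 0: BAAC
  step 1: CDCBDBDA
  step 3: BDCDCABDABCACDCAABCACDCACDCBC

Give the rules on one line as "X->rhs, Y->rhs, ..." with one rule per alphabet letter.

  step 0 ⇒ step 1: BAAC ⇒ CDC·BD·BD·A
    A ↦ BD
    B ↦ CDC
    C ↦ A
    D ↦ BC  (constrained at step 1)

A->BD, B->CDC, C->A, D->BC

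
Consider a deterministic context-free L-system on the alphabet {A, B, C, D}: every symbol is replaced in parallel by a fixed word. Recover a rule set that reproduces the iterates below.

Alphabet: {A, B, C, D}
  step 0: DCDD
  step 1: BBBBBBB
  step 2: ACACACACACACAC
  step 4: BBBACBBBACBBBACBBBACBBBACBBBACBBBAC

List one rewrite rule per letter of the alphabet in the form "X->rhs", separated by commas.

  step 1 ⇒ step 2: BBBBBBB ⇒ AC·AC·AC·AC·AC·AC·AC
    B ↦ AC
    A ↦ CD  (constrained at step 2)
  step 0 ⇒ step 1: DCDD ⇒ BB·B·BB·BB
    C ↦ B
  step 0 ⇒ step 1: DCDD ⇒ BB·B·BB·BB
    D ↦ BB

A->CD, B->AC, C->B, D->BB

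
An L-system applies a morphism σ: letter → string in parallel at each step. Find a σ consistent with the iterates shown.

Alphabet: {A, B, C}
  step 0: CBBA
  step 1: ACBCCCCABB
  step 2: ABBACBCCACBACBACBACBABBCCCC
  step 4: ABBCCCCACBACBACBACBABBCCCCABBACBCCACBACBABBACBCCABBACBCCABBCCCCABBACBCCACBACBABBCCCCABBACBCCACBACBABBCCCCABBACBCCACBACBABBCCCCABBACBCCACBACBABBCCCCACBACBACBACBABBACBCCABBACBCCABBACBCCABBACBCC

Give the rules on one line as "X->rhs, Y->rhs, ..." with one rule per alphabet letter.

  step 1 ⇒ step 2: ACBCCCCABB ⇒ ABB·ACB·CC·ACB·ACB·ACB·ACB·ABB·CC·CC
    A ↦ ABB
    B ↦ CC
    C ↦ ACB

A->ABB, B->CC, C->ACB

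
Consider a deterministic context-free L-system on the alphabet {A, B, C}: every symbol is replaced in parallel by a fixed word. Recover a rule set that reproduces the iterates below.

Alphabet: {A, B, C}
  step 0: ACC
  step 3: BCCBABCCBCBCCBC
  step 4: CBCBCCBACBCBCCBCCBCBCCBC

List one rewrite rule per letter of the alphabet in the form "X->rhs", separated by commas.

  step 3 ⇒ step 4: BCCBABCCBCBCCBC ⇒ C·BC·BC·C·BA·C·BC·BC·C·BC·C·BC·BC·C·BC
    A ↦ BA
    B ↦ C
    C ↦ BC

A->BA, B->C, C->BC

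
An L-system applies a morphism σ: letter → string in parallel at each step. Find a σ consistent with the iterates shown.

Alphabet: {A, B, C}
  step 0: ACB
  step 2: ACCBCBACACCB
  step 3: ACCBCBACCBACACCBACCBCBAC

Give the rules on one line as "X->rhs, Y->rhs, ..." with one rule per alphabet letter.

  step 2 ⇒ step 3: ACCBCBACACCB ⇒ AC·CB·CB·AC·CB·AC·AC·CB·AC·CB·CB·AC
    A ↦ AC
    B ↦ AC
    C ↦ CB

A->AC, B->AC, C->CB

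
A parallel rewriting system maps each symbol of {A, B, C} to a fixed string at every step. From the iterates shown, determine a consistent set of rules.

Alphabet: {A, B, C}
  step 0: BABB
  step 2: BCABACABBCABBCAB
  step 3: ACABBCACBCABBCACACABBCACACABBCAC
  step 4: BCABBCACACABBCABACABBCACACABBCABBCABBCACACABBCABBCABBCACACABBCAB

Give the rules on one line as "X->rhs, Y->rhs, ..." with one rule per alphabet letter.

A->BC, B->AC, C->AB

  step 3 ⇒ step 4: ACABBCACBCABBCACACABBCACACABBCAC ⇒ BC·AB·BC·AC·AC·AB·BC·AB·AC·AB·BC·AC·AC·AB·BC·AB·BC·AB·BC·AC·AC·AB·BC·AB·BC·AB·BC·AC·AC·AB·BC·AB
    A ↦ BC
    B ↦ AC
    C ↦ AB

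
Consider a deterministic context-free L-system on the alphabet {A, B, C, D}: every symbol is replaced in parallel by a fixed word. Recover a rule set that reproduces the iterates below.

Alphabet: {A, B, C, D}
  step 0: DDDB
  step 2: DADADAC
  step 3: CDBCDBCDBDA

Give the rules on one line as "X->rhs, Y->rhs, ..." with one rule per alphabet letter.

A->DB, B->D, C->DA, D->C

  step 2 ⇒ step 3: DADADAC ⇒ C·DB·C·DB·C·DB·DA
    A ↦ DB
    C ↦ DA
    D ↦ C
    B ↦ D  (constrained at step 0)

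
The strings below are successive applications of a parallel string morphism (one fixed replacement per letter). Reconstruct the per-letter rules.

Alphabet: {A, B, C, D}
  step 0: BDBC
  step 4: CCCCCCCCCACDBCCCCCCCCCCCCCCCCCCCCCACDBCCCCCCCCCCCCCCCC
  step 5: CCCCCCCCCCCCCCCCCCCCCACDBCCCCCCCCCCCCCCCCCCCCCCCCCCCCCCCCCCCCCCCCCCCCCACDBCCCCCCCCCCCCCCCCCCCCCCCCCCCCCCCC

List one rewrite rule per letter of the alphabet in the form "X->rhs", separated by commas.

  step 4 ⇒ step 5: CCCCCCCCCACDBCCCCCCCCCCCCCCCCCCCCCACDBCCCCCCCCCCCCCCCC ⇒ CC·CC·CC·CC·CC·CC·CC·CC·CC·C·CC·AC·DB·CC·CC·CC·CC·CC·CC·CC·CC·CC·CC·CC·CC·CC·CC·CC·CC·CC·CC·CC·CC·CC·C·CC·AC·DB·CC·CC·CC·CC·CC·CC·CC·CC·CC·CC·CC·CC·CC·CC·CC·CC
    A ↦ C
    B ↦ DB
    C ↦ CC
    D ↦ AC

A->C, B->DB, C->CC, D->AC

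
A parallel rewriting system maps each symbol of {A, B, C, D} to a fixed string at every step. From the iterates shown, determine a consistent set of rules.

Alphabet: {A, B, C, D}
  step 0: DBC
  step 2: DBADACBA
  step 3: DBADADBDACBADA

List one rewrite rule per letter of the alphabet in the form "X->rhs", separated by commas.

  step 2 ⇒ step 3: DBADACBA ⇒ DB·A·DA·DB·DA·CB·A·DA
    A ↦ DA
    B ↦ A
    C ↦ CB
    D ↦ DB

A->DA, B->A, C->CB, D->DB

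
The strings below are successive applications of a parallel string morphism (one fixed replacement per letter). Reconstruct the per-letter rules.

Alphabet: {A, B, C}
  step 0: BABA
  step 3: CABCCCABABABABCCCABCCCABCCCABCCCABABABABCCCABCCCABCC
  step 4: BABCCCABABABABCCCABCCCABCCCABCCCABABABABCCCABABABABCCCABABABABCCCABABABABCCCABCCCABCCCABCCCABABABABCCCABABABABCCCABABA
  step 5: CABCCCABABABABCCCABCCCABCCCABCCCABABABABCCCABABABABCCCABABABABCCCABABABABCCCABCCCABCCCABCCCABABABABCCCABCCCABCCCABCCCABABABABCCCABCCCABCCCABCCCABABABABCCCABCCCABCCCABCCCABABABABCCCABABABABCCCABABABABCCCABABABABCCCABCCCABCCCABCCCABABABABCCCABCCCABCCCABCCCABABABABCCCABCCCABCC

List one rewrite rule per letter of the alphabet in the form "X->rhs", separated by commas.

  step 4 ⇒ step 5: BABCCCABABABABCCCABCCCABCCCABCCCABABABABCCCABABABABCCCABABABABCCCABABABABCCCABCCCABCCCABCCCABABABABCCCABABABABCCCABABA ⇒ CA·BCC·CA·BA·BA·BA·BCC·CA·BCC·CA·BCC·CA·BCC·CA·BA·BA·BA·BCC·CA·BA·BA·BA·BCC·CA·BA·BA·BA·BCC·CA·BA·BA·BA·BCC·CA·BCC·CA·BCC·CA·BCC·CA·BA·BA·BA·BCC·CA·BCC·CA·BCC·CA·BCC·CA·BA·BA·BA·BCC·CA·BCC·CA·BCC·CA·BCC·CA·BA·BA·BA·BCC·CA·BCC·CA·BCC·CA·BCC·CA·BA·BA·BA·BCC·CA·BA·BA·BA·BCC·CA·BA·BA·BA·BCC·CA·BA·BA·BA·BCC·CA·BCC·CA·BCC·CA·BCC·CA·BA·BA·BA·BCC·CA·BCC·CA·BCC·CA·BCC·CA·BA·BA·BA·BCC·CA·BCC·CA·BCC
    A ↦ BCC
    B ↦ CA
    C ↦ BA

A->BCC, B->CA, C->BA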